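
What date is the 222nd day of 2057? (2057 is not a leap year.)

10 August 2057

January has 31 days (222 − 31 = 191 remain).
February has 28 days (191 − 28 = 163 remain).
March has 31 days (163 − 31 = 132 remain).
April has 30 days (132 − 30 = 102 remain).
May has 31 days (102 − 31 = 71 remain).
June has 30 days (71 − 30 = 41 remain).
July has 31 days (41 − 31 = 10 remain).
10 into August → August 10.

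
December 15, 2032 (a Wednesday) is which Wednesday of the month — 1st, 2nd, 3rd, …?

Day 15 falls in week ⌈15/7⌉ of the month.
Days 1–7 hold the 1st Wednesday, 8–14 the 2nd, 15–21 the 3rd, 22–28 the 4th, 29–31 the 5th.
15 is in the range for the 3rd.

3rd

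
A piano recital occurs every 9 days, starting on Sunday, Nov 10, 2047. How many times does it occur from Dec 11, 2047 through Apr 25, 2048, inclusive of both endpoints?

15

Occurrences land 9·i days after Nov 10, 2047 for i = 0, 1, 2, …
Dec 11, 2047 is 31 days after the start; 31 ÷ 9 = 3 remainder 4; since the remainder is 4, round up to i = 4. First occurrence in the window: #5 on Dec 16, 2047 (4×9 = 36 days in).
Apr 25, 2048 is 167 days after the start; 167 ÷ 9 = 18 remainder 5. Last occurrence in the window: #19 on Apr 20, 2048.
Occurrences #5 through #19: 15 in total.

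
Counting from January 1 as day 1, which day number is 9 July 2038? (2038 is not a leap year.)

Days in months before July: 31 + 28 + 31 + 30 + 31 + 30 = 181.
Plus 9 days into July → day 190.

190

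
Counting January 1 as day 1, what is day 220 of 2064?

August 7, 2064

January has 31 days (220 − 31 = 189 remain).
February has 29 days (189 − 29 = 160 remain).
March has 31 days (160 − 31 = 129 remain).
April has 30 days (129 − 30 = 99 remain).
May has 31 days (99 − 31 = 68 remain).
June has 30 days (68 − 30 = 38 remain).
July has 31 days (38 − 31 = 7 remain).
7 into August → August 7.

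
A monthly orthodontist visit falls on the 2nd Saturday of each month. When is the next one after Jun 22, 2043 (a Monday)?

Jun 2043 starts on a Monday; its first Saturday is the 6th, so the 2nd Saturday is the 13th — Jun 13, 2043.
That is not after Jun 22, 2043, so look at Jul 2043.
Jul 2043 starts on a Wednesday; its first Saturday is the 4th, so the 2nd Saturday is the 11th — Jul 11, 2043.

Jul 11, 2043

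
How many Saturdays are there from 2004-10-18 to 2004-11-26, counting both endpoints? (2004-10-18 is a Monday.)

5

2004-10-18 is a Monday; the first Saturday on or after it is 2004-10-23 (5 days later).
From 2004-10-23 to 2004-11-26: 8 + 26 = 34 days (rest of October, November).
34 ÷ 7 = 4 full weeks with remainder 6, so 4 more Saturdays after the first → 5.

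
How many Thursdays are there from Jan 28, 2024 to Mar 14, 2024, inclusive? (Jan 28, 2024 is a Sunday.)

Jan 28, 2024 is a Sunday; the first Thursday on or after it is Feb 1, 2024 (4 days later).
From Feb 1, 2024 to Mar 14, 2024: 28 + 14 = 42 days (rest of Feb, Mar).
42 ÷ 7 = 6 full weeks with remainder 0, so 6 more Thursdays after the first → 7.

7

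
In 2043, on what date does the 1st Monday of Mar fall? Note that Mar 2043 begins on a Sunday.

Mar 2043 begins on a Sunday, so the first Monday is Mar 2 (1 day later).

Mar 2, 2043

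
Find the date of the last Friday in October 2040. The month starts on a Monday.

October 2040 begins on a Monday, so the first Friday is October 5 (4 days later).
October 2040 has 31 days. Adding weeks: 5, 12, 19, 26 — the last one ≤ 31 is the 26th.

October 26, 2040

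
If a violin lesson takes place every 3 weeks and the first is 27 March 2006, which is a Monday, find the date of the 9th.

The 9th occurrence is 8 intervals after the first: 8 × 21 = 168 days after 27 March 2006.
March has 31 days — 4 days to the end of March leaves 164.
April has 30 days (134 left).
May has 31 days (103 left).
June has 30 days (73 left).
July has 31 days (42 left).
August has 31 days (11 left).
11 days into September → 11 September 2006.

11 September 2006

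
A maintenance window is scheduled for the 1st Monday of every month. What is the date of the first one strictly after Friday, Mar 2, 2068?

Mar 2068 starts on a Thursday, so its 1st Monday is Mar 5, 2068 (4 days in).
Mar 5, 2068 is after Mar 2, 2068, so that is the next one.

Mar 5, 2068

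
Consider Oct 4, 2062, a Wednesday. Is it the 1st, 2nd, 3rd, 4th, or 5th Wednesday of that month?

Day 4 falls in week ⌈4/7⌉ of the month.
Days 1–7 hold the 1st Wednesday, 8–14 the 2nd, 15–21 the 3rd, 22–28 the 4th, 29–31 the 5th.
4 is in the range for the 1st.

1st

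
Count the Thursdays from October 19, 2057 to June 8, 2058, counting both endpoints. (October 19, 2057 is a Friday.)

October 19, 2057 is a Friday; the first Thursday on or after it is October 25, 2057 (6 days later).
From October 25, 2057 to June 8, 2058: 6 + 30 + 31 + 31 + 28 + 31 + 30 + 31 + 8 = 226 days (rest of October, November, December, January, February, March, April, May, June).
226 ÷ 7 = 32 full weeks with remainder 2, so 32 more Thursdays after the first → 33.

33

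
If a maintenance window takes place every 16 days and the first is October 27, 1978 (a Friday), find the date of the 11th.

April 5, 1979

The 11th occurrence is 10 intervals after the first: 10 × 16 = 160 days after October 27, 1978.
October has 31 days — 4 days to the end of October leaves 156.
November has 30 days (126 left).
December has 31 days (95 left).
January has 31 days (64 left).
February has 28 days (36 left).
March has 31 days (5 left).
5 days into April → April 5, 1979.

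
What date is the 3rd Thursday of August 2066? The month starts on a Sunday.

August 19, 2066

August 2066 begins on a Sunday, so the first Thursday is August 5 (4 days later).
The 3rd Thursday is 2 weeks later: 5 + 14 = 19.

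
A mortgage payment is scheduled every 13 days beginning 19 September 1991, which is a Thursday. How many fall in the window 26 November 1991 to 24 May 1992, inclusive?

14

Occurrences land 13·i days after 19 September 1991 for i = 0, 1, 2, …
26 November 1991 is 68 days after the start; 68 ÷ 13 = 5 remainder 3; since the remainder is 3, round up to i = 6. First occurrence in the window: #7 on 6 December 1991 (6×13 = 78 days in).
24 May 1992 is 248 days after the start; 248 ÷ 13 = 19 remainder 1. Last occurrence in the window: #20 on 23 May 1992.
Occurrences #7 through #20: 14 in total.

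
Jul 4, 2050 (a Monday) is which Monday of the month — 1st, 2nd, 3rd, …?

1st

Day 4 falls in week ⌈4/7⌉ of the month.
Days 1–7 hold the 1st Monday, 8–14 the 2nd, 15–21 the 3rd, 22–28 the 4th, 29–31 the 5th.
4 is in the range for the 1st.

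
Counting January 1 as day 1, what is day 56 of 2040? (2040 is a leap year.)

Jan has 31 days (56 − 31 = 25 remain).
25 into Feb → Feb 25.

Feb 25, 2040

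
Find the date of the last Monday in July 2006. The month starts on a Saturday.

July 2006 begins on a Saturday, so the first Monday is July 3 (2 days later).
July 2006 has 31 days. Adding weeks: 3, 10, 17, 24, 31 — the last one ≤ 31 is the 31st.

2006-07-31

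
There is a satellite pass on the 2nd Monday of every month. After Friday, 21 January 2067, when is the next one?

January 2067 starts on a Saturday; its first Monday is the 3rd, so the 2nd Monday is the 10th — 10 January 2067.
That is not after 21 January 2067, so look at February 2067.
February 2067 starts on a Tuesday; its first Monday is the 7th, so the 2nd Monday is the 14th — 14 February 2067.

14 February 2067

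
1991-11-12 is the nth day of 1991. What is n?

Days in months before November: 31 + 28 + 31 + 30 + 31 + 30 + 31 + 31 + 30 + 31 = 304.
Plus 12 days into November → day 316.

316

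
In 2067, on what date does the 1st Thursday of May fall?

5 May 2067

The first Thursday of May 2067 is May 5.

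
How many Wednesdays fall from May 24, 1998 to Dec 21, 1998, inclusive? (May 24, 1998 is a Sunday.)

30

May 24, 1998 is a Sunday; the first Wednesday on or after it is May 27, 1998 (3 days later).
From May 27, 1998 to Dec 21, 1998: 4 + 30 + 31 + 31 + 30 + 31 + 30 + 21 = 208 days (rest of May, Jun, Jul, Aug, Sep, Oct, Nov, Dec).
208 ÷ 7 = 29 full weeks with remainder 5, so 29 more Wednesdays after the first → 30.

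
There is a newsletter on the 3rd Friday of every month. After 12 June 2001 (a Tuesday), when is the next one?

15 June 2001

June 2001 starts on a Friday; its first Friday is the 1st, so the 3rd Friday is the 15th — 15 June 2001.
15 June 2001 is after 12 June 2001, so that is the next one.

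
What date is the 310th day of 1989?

6 November 1989

January has 31 days (310 − 31 = 279 remain).
February has 28 days (279 − 28 = 251 remain).
March has 31 days (251 − 31 = 220 remain).
April has 30 days (220 − 30 = 190 remain).
May has 31 days (190 − 31 = 159 remain).
June has 30 days (159 − 30 = 129 remain).
July has 31 days (129 − 31 = 98 remain).
August has 31 days (98 − 31 = 67 remain).
September has 30 days (67 − 30 = 37 remain).
October has 31 days (37 − 31 = 6 remain).
6 into November → November 6.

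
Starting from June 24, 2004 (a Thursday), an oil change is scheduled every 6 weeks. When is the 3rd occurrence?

September 16, 2004

The 3rd occurrence is 2 intervals after the first: 2 × 42 = 84 days after June 24, 2004.
June has 30 days — 6 days to the end of June leaves 78.
July has 31 days (47 left).
August has 31 days (16 left).
16 days into September → September 16, 2004.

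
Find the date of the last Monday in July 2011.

July 25, 2011

The first Monday of July 2011 is July 4.
July 2011 has 31 days. Adding weeks: 4, 11, 18, 25 — the last one ≤ 31 is the 25th.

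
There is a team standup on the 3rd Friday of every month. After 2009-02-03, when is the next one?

2009-02-20

February 2009 starts on a Sunday; its first Friday is the 6th, so the 3rd Friday is the 20th — 2009-02-20.
2009-02-20 is after 2009-02-03, so that is the next one.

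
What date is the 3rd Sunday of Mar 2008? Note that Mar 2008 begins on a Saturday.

Mar 16, 2008

Mar 2008 begins on a Saturday, so the first Sunday is Mar 2 (1 day later).
The 3rd Sunday is 2 weeks later: 2 + 14 = 16.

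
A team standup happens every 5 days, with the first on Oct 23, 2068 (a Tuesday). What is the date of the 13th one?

Dec 22, 2068

The 13th occurrence is 12 intervals after the first: 12 × 5 = 60 days after Oct 23, 2068.
Oct has 31 days — 8 days to the end of Oct leaves 52.
Nov has 30 days (22 left).
22 days into Dec → Dec 22, 2068.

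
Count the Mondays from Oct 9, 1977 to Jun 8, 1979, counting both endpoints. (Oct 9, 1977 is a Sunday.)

87

Oct 9, 1977 is a Sunday; the first Monday on or after it is Oct 10, 1977 (1 day later).
From Oct 10, 1977 to Jun 8, 1979: 82 + 365 + 159 = 606 days (rest of 1977, 1978, to Jun 8, 1979 in 1979).
606 ÷ 7 = 86 full weeks with remainder 4, so 86 more Mondays after the first → 87.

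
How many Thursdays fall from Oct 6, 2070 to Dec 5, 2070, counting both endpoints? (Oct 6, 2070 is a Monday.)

9

Oct 6, 2070 is a Monday; the first Thursday on or after it is Oct 9, 2070 (3 days later).
From Oct 9, 2070 to Dec 5, 2070: 22 + 30 + 5 = 57 days (rest of Oct, Nov, Dec).
57 ÷ 7 = 8 full weeks with remainder 1, so 8 more Thursdays after the first → 9.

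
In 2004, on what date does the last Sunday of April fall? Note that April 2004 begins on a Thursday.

25 April 2004

April 2004 begins on a Thursday, so the first Sunday is April 4 (3 days later).
April 2004 has 30 days. Adding weeks: 4, 11, 18, 25 — the last one ≤ 30 is the 25th.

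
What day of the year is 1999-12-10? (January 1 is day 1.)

Days in months before December: 31 + 28 + 31 + 30 + 31 + 30 + 31 + 31 + 30 + 31 + 30 = 334.
Plus 10 days into December → day 344.

344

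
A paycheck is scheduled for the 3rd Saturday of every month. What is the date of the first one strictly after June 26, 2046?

June 2046 starts on a Friday; its first Saturday is the 2nd, so the 3rd Saturday is the 16th — June 16, 2046.
That is not after June 26, 2046, so look at July 2046.
July 2046 starts on a Sunday; its first Saturday is the 7th, so the 3rd Saturday is the 21st — July 21, 2046.

July 21, 2046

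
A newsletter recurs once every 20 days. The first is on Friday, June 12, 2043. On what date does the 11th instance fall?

December 29, 2043

The 11th occurrence is 10 intervals after the first: 10 × 20 = 200 days after June 12, 2043.
June has 30 days — 18 days to the end of June leaves 182.
July has 31 days (151 left).
August has 31 days (120 left).
September has 30 days (90 left).
October has 31 days (59 left).
November has 30 days (29 left).
29 days into December → December 29, 2043.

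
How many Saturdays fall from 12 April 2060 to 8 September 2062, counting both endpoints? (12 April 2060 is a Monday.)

12 April 2060 is a Monday; the first Saturday on or after it is 17 April 2060 (5 days later).
From 17 April 2060 to 8 September 2062: 258 + 365 + 251 = 874 days (rest of 2060, 2061, to 8 September 2062 in 2062).
874 ÷ 7 = 124 full weeks with remainder 6, so 124 more Saturdays after the first → 125.

125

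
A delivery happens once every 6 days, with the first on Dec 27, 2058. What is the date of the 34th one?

The 34th occurrence is 33 intervals after the first: 33 × 6 = 198 days after Dec 27, 2058.
Dec has 31 days — 4 days to the end of Dec leaves 194.
Jan has 31 days (163 left).
Feb has 28 days (135 left).
Mar has 31 days (104 left).
Apr has 30 days (74 left).
May has 31 days (43 left).
Jun has 30 days (13 left).
13 days into Jul → Jul 13, 2059.

Jul 13, 2059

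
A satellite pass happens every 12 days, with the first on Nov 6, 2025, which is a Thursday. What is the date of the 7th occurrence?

The 7th occurrence is 6 intervals after the first: 6 × 12 = 72 days after Nov 6, 2025.
Nov has 30 days — 24 days to the end of Nov leaves 48.
Dec has 31 days (17 left).
17 days into Jan → Jan 17, 2026.

Jan 17, 2026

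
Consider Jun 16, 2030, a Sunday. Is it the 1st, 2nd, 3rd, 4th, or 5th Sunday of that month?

Day 16 falls in week ⌈16/7⌉ of the month.
Days 1–7 hold the 1st Sunday, 8–14 the 2nd, 15–21 the 3rd, 22–28 the 4th, 29–31 the 5th.
16 is in the range for the 3rd.

3rd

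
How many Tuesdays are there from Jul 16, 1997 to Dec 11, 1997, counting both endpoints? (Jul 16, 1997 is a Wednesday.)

21

Jul 16, 1997 is a Wednesday; the first Tuesday on or after it is Jul 22, 1997 (6 days later).
From Jul 22, 1997 to Dec 11, 1997: 9 + 31 + 30 + 31 + 30 + 11 = 142 days (rest of Jul, Aug, Sep, Oct, Nov, Dec).
142 ÷ 7 = 20 full weeks with remainder 2, so 20 more Tuesdays after the first → 21.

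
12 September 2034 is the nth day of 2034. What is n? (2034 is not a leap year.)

Days in months before September: 31 + 28 + 31 + 30 + 31 + 30 + 31 + 31 = 243.
Plus 12 days into September → day 255.

255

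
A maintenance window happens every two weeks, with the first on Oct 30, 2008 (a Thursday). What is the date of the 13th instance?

Apr 16, 2009

The 13th occurrence is 12 intervals after the first: 12 × 14 = 168 days after Oct 30, 2008.
Oct has 31 days — 1 day to the end of Oct leaves 167.
Nov has 30 days (137 left).
Dec has 31 days (106 left).
Jan has 31 days (75 left).
Feb has 28 days (47 left).
Mar has 31 days (16 left).
16 days into Apr → Apr 16, 2009.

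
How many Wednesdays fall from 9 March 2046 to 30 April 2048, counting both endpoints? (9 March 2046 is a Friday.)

9 March 2046 is a Friday; the first Wednesday on or after it is 14 March 2046 (5 days later).
From 14 March 2046 to 30 April 2048: 292 + 365 + 121 = 778 days (rest of 2046, 2047, to 30 April 2048 in 2048).
778 ÷ 7 = 111 full weeks with remainder 1, so 111 more Wednesdays after the first → 112.

112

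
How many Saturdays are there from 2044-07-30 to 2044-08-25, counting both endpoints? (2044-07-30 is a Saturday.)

2044-07-30 is a Saturday; the first Saturday on or after it is 2044-07-30.
From 2044-07-30 to 2044-08-25: 1 + 25 = 26 days (rest of July, August).
26 ÷ 7 = 3 full weeks with remainder 5, so 3 more Saturdays after the first → 4.

4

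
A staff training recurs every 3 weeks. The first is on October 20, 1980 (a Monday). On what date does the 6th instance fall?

February 2, 1981

The 6th occurrence is 5 intervals after the first: 5 × 21 = 105 days after October 20, 1980.
October has 31 days — 11 days to the end of October leaves 94.
November has 30 days (64 left).
December has 31 days (33 left).
January has 31 days (2 left).
2 days into February → February 2, 1981.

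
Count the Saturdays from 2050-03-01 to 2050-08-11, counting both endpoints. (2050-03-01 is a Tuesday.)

2050-03-01 is a Tuesday; the first Saturday on or after it is 2050-03-05 (4 days later).
From 2050-03-05 to 2050-08-11: 26 + 30 + 31 + 30 + 31 + 11 = 159 days (rest of March, April, May, June, July, August).
159 ÷ 7 = 22 full weeks with remainder 5, so 22 more Saturdays after the first → 23.

23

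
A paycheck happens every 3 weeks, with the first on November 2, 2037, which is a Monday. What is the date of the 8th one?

March 29, 2038

The 8th occurrence is 7 intervals after the first: 7 × 21 = 147 days after November 2, 2037.
November has 30 days — 28 days to the end of November leaves 119.
December has 31 days (88 left).
January has 31 days (57 left).
February has 28 days (29 left).
29 days into March → March 29, 2038.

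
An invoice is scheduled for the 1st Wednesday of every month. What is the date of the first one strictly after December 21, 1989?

January 3, 1990

December 1989 starts on a Friday, so its 1st Wednesday is December 6, 1989 (5 days in).
That is not after December 21, 1989, so look at January 1990.
January 1990 starts on a Monday, so its 1st Wednesday is January 3, 1990 (2 days in).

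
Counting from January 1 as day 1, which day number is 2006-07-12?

Days in months before July: 31 + 28 + 31 + 30 + 31 + 30 = 181.
Plus 12 days into July → day 193.

193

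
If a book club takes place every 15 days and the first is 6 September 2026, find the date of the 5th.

5 November 2026

The 5th occurrence is 4 intervals after the first: 4 × 15 = 60 days after 6 September 2026.
September has 30 days — 24 days to the end of September leaves 36.
October has 31 days (5 left).
5 days into November → 5 November 2026.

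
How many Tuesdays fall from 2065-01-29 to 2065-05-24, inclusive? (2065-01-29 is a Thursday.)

16

2065-01-29 is a Thursday; the first Tuesday on or after it is 2065-02-03 (5 days later).
From 2065-02-03 to 2065-05-24: 25 + 31 + 30 + 24 = 110 days (rest of February, March, April, May).
110 ÷ 7 = 15 full weeks with remainder 5, so 15 more Tuesdays after the first → 16.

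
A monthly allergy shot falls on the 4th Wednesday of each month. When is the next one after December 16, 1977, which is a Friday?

December 28, 1977

December 1977 starts on a Thursday; its first Wednesday is the 7th, so the 4th Wednesday is the 28th — December 28, 1977.
December 28, 1977 is after December 16, 1977, so that is the next one.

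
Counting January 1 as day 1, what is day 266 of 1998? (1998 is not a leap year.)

January has 31 days (266 − 31 = 235 remain).
February has 28 days (235 − 28 = 207 remain).
March has 31 days (207 − 31 = 176 remain).
April has 30 days (176 − 30 = 146 remain).
May has 31 days (146 − 31 = 115 remain).
June has 30 days (115 − 30 = 85 remain).
July has 31 days (85 − 31 = 54 remain).
August has 31 days (54 − 31 = 23 remain).
23 into September → September 23.

23 September 1998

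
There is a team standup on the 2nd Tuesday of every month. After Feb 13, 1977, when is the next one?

Feb 1977 starts on a Tuesday; its first Tuesday is the 1st, so the 2nd Tuesday is the 8th — Feb 8, 1977.
That is not after Feb 13, 1977, so look at Mar 1977.
Mar 1977 starts on a Tuesday; its first Tuesday is the 1st, so the 2nd Tuesday is the 8th — Mar 8, 1977.

Mar 8, 1977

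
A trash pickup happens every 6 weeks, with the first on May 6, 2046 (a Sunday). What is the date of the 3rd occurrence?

The 3rd occurrence is 2 intervals after the first: 2 × 42 = 84 days after May 6, 2046.
May has 31 days — 25 days to the end of May leaves 59.
Jun has 30 days (29 left).
29 days into Jul → Jul 29, 2046.

Jul 29, 2046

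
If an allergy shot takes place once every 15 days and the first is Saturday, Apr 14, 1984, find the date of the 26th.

Apr 24, 1985

The 26th occurrence is 25 intervals after the first: 25 × 15 = 375 days after Apr 14, 1984.
Apr has 30 days — 16 days to the end of Apr leaves 359.
May has 31 days (328 left).
Jun has 30 days (298 left).
Jul has 31 days (267 left).
Aug has 31 days (236 left).
Sep has 30 days (206 left).
Oct has 31 days (175 left).
Nov has 30 days (145 left).
Dec has 31 days (114 left).
Jan has 31 days (83 left).
Feb has 28 days (55 left).
Mar has 31 days (24 left).
24 days into Apr → Apr 24, 1985.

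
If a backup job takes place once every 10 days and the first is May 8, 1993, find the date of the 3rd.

May 28, 1993

The 3rd occurrence is 2 intervals after the first: 2 × 10 = 20 days after May 8, 1993.
20 days later is May 28, 1993.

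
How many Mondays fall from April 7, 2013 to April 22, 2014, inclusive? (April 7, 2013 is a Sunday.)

55

April 7, 2013 is a Sunday; the first Monday on or after it is April 8, 2013 (1 day later).
From April 8, 2013 to April 22, 2014: 267 + 112 = 379 days (rest of 2013, to April 22, 2014 in 2014).
379 ÷ 7 = 54 full weeks with remainder 1, so 54 more Mondays after the first → 55.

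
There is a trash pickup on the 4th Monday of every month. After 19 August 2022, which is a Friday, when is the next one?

22 August 2022

August 2022 starts on a Monday; its first Monday is the 1st, so the 4th Monday is the 22nd — 22 August 2022.
22 August 2022 is after 19 August 2022, so that is the next one.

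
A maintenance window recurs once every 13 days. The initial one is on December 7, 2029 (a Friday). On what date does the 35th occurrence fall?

The 35th occurrence is 34 intervals after the first: 34 × 13 = 442 days after December 7, 2029.
December has 31 days — 24 days to the end of December leaves 418.
2030 has 365 days (53 left).
January has 31 days (22 left).
22 days into February → February 22, 2031.

February 22, 2031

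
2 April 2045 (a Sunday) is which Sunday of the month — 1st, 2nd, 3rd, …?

Day 2 falls in week ⌈2/7⌉ of the month.
Days 1–7 hold the 1st Sunday, 8–14 the 2nd, 15–21 the 3rd, 22–28 the 4th, 29–31 the 5th.
2 is in the range for the 1st.

1st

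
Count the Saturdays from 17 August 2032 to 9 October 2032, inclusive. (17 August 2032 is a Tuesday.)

8

17 August 2032 is a Tuesday; the first Saturday on or after it is 21 August 2032 (4 days later).
From 21 August 2032 to 9 October 2032: 10 + 30 + 9 = 49 days (rest of August, September, October).
49 ÷ 7 = 7 full weeks with remainder 0, so 7 more Saturdays after the first → 8.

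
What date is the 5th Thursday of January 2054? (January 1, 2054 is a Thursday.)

2054-01-29

January 2054 begins on a Thursday, so the first Thursday is January 1.
The 5th Thursday is 4 weeks later: 1 + 28 = 29.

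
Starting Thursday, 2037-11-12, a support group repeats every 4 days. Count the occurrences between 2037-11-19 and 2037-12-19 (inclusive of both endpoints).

Occurrences land 4·i days after 2037-11-12 for i = 0, 1, 2, …
2037-11-19 is 7 days after the start; 7 ÷ 4 = 1 remainder 3; since the remainder is 3, round up to i = 2. First occurrence in the window: #3 on 2037-11-20 (2×4 = 8 days in).
2037-12-19 is 37 days after the start; 37 ÷ 4 = 9 remainder 1. Last occurrence in the window: #10 on 2037-12-18.
Occurrences #3 through #10: 8 in total.

8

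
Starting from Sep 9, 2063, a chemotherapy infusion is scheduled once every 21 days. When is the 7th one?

Jan 13, 2064

The 7th occurrence is 6 intervals after the first: 6 × 21 = 126 days after Sep 9, 2063.
Sep has 30 days — 21 days to the end of Sep leaves 105.
Oct has 31 days (74 left).
Nov has 30 days (44 left).
Dec has 31 days (13 left).
13 days into Jan → Jan 13, 2064.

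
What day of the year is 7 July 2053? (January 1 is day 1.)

Days in months before July: 31 + 28 + 31 + 30 + 31 + 30 = 181.
Plus 7 days into July → day 188.

188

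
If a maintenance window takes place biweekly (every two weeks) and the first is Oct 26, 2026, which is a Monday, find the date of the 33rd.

Jan 17, 2028

The 33rd occurrence is 32 intervals after the first: 32 × 14 = 448 days after Oct 26, 2026.
Oct has 31 days — 5 days to the end of Oct leaves 443.
From end of Oct to end of 2026 is 61 days (382 left).
2027 has 365 days (17 left).
17 days into Jan → Jan 17, 2028.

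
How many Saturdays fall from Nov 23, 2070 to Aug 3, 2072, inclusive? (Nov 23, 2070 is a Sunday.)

Nov 23, 2070 is a Sunday; the first Saturday on or after it is Nov 29, 2070 (6 days later).
From Nov 29, 2070 to Aug 3, 2072: 32 + 365 + 216 = 613 days (rest of 2070, 2071, to Aug 3, 2072 in 2072).
613 ÷ 7 = 87 full weeks with remainder 4, so 87 more Saturdays after the first → 88.

88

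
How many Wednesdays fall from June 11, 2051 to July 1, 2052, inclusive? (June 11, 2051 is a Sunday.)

June 11, 2051 is a Sunday; the first Wednesday on or after it is June 14, 2051 (3 days later).
From June 14, 2051 to July 1, 2052: 200 + 183 = 383 days (rest of 2051, to July 1, 2052 in 2052).
383 ÷ 7 = 54 full weeks with remainder 5, so 54 more Wednesdays after the first → 55.

55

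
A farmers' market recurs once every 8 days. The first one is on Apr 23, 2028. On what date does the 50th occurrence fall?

May 20, 2029

The 50th occurrence is 49 intervals after the first: 49 × 8 = 392 days after Apr 23, 2028.
Apr has 30 days — 7 days to the end of Apr leaves 385.
May has 31 days (354 left).
Jun has 30 days (324 left).
Jul has 31 days (293 left).
Aug has 31 days (262 left).
Sep has 30 days (232 left).
Oct has 31 days (201 left).
Nov has 30 days (171 left).
Dec has 31 days (140 left).
Jan has 31 days (109 left).
Feb has 28 days (81 left).
Mar has 31 days (50 left).
Apr has 30 days (20 left).
20 days into May → May 20, 2029.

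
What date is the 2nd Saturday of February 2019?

9 February 2019

The first Saturday of February 2019 is February 2.
The 2nd Saturday is 1 weeks later: 2 + 7 = 9.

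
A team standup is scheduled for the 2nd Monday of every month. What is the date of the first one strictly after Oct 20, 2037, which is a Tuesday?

Oct 2037 starts on a Thursday; its first Monday is the 5th, so the 2nd Monday is the 12th — Oct 12, 2037.
That is not after Oct 20, 2037, so look at Nov 2037.
Nov 2037 starts on a Sunday; its first Monday is the 2nd, so the 2nd Monday is the 9th — Nov 9, 2037.

Nov 9, 2037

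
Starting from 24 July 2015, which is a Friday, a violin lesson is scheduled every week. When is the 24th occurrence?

1 January 2016

The 24th occurrence is 23 intervals after the first: 23 × 7 = 161 days after 24 July 2015.
July has 31 days — 7 days to the end of July leaves 154.
August has 31 days (123 left).
September has 30 days (93 left).
October has 31 days (62 left).
November has 30 days (32 left).
December has 31 days (1 left).
1 day into January → 1 January 2016.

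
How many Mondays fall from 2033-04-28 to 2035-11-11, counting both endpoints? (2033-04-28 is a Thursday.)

2033-04-28 is a Thursday; the first Monday on or after it is 2033-05-02 (4 days later).
From 2033-05-02 to 2035-11-11: 243 + 365 + 315 = 923 days (rest of 2033, 2034, to 2035-11-11 in 2035).
923 ÷ 7 = 131 full weeks with remainder 6, so 131 more Mondays after the first → 132.

132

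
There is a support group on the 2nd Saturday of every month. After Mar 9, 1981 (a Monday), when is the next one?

Mar 1981 starts on a Sunday; its first Saturday is the 7th, so the 2nd Saturday is the 14th — Mar 14, 1981.
Mar 14, 1981 is after Mar 9, 1981, so that is the next one.

Mar 14, 1981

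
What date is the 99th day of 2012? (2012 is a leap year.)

8 April 2012

January has 31 days (99 − 31 = 68 remain).
February has 29 days (68 − 29 = 39 remain).
March has 31 days (39 − 31 = 8 remain).
8 into April → April 8.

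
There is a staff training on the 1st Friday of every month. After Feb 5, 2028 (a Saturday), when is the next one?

Feb 2028 starts on a Tuesday, so its 1st Friday is Feb 4, 2028 (3 days in).
That is not after Feb 5, 2028, so look at Mar 2028.
Mar 2028 starts on a Wednesday, so its 1st Friday is Mar 3, 2028 (2 days in).

Mar 3, 2028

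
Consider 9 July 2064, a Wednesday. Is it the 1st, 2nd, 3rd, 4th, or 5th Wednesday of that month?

Day 9 falls in week ⌈9/7⌉ of the month.
Days 1–7 hold the 1st Wednesday, 8–14 the 2nd, 15–21 the 3rd, 22–28 the 4th, 29–31 the 5th.
9 is in the range for the 2nd.

2nd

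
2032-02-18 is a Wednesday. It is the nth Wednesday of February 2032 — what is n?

3rd

Day 18 falls in week ⌈18/7⌉ of the month.
Days 1–7 hold the 1st Wednesday, 8–14 the 2nd, 15–21 the 3rd, 22–28 the 4th, 29–31 the 5th.
18 is in the range for the 3rd.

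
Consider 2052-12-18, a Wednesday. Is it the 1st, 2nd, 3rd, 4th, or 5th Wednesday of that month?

Day 18 falls in week ⌈18/7⌉ of the month.
Days 1–7 hold the 1st Wednesday, 8–14 the 2nd, 15–21 the 3rd, 22–28 the 4th, 29–31 the 5th.
18 is in the range for the 3rd.

3rd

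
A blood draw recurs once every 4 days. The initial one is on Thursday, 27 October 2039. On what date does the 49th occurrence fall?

The 49th occurrence is 48 intervals after the first: 48 × 4 = 192 days after 27 October 2039.
October has 31 days — 4 days to the end of October leaves 188.
November has 30 days (158 left).
December has 31 days (127 left).
January has 31 days (96 left).
February has 29 days (67 left).
March has 31 days (36 left).
April has 30 days (6 left).
6 days into May → 6 May 2040.

6 May 2040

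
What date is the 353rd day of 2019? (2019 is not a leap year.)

January has 31 days (353 − 31 = 322 remain).
February has 28 days (322 − 28 = 294 remain).
March has 31 days (294 − 31 = 263 remain).
April has 30 days (263 − 30 = 233 remain).
May has 31 days (233 − 31 = 202 remain).
June has 30 days (202 − 30 = 172 remain).
July has 31 days (172 − 31 = 141 remain).
August has 31 days (141 − 31 = 110 remain).
September has 30 days (110 − 30 = 80 remain).
October has 31 days (80 − 31 = 49 remain).
November has 30 days (49 − 30 = 19 remain).
19 into December → December 19.

19 December 2019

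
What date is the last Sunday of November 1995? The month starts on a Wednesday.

26 November 1995

November 1995 begins on a Wednesday, so the first Sunday is November 5 (4 days later).
November 1995 has 30 days. Adding weeks: 5, 12, 19, 26 — the last one ≤ 30 is the 26th.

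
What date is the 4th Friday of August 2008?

22 August 2008

August 2008 begins on a Friday, so the first Friday is August 1.
The 4th Friday is 3 weeks later: 1 + 21 = 22.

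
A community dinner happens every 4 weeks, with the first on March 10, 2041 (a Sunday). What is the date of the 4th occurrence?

The 4th occurrence is 3 intervals after the first: 3 × 28 = 84 days after March 10, 2041.
March has 31 days — 21 days to the end of March leaves 63.
April has 30 days (33 left).
May has 31 days (2 left).
2 days into June → June 2, 2041.

June 2, 2041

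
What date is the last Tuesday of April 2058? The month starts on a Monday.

30 April 2058

April 2058 begins on a Monday, so the first Tuesday is April 2 (1 day later).
April 2058 has 30 days. Adding weeks: 2, 9, 16, 23, 30 — the last one ≤ 30 is the 30th.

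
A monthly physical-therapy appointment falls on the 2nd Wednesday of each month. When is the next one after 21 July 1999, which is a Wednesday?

11 August 1999

July 1999 starts on a Thursday; its first Wednesday is the 7th, so the 2nd Wednesday is the 14th — 14 July 1999.
That is not after 21 July 1999, so look at August 1999.
August 1999 starts on a Sunday; its first Wednesday is the 4th, so the 2nd Wednesday is the 11th — 11 August 1999.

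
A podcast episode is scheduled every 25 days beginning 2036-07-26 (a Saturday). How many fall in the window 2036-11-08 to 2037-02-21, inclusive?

Occurrences land 25·i days after 2036-07-26 for i = 0, 1, 2, …
2036-11-08 is 105 days after the start; 105 ÷ 25 = 4 remainder 5; since the remainder is 5, round up to i = 5. First occurrence in the window: #6 on 2036-11-28 (5×25 = 125 days in).
2037-02-21 is 210 days after the start; 210 ÷ 25 = 8 remainder 10. Last occurrence in the window: #9 on 2037-02-11.
Occurrences #6 through #9: 4 in total.

4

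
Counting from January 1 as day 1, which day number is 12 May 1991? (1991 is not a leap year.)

Days in months before May: 31 + 28 + 31 + 30 = 120.
Plus 12 days into May → day 132.

132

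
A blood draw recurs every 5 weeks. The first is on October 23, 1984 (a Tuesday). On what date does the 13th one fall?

December 17, 1985

The 13th occurrence is 12 intervals after the first: 12 × 35 = 420 days after October 23, 1984.
October has 31 days — 8 days to the end of October leaves 412.
From end of October to end of 1984 is 61 days (351 left).
January has 31 days (320 left).
February has 28 days (292 left).
March has 31 days (261 left).
April has 30 days (231 left).
May has 31 days (200 left).
June has 30 days (170 left).
July has 31 days (139 left).
August has 31 days (108 left).
September has 30 days (78 left).
October has 31 days (47 left).
November has 30 days (17 left).
17 days into December → December 17, 1985.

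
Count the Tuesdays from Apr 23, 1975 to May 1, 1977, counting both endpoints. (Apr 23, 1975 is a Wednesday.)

Apr 23, 1975 is a Wednesday; the first Tuesday on or after it is Apr 29, 1975 (6 days later).
From Apr 29, 1975 to May 1, 1977: 246 + 366 + 121 = 733 days (rest of 1975, 1976, to May 1, 1977 in 1977).
733 ÷ 7 = 104 full weeks with remainder 5, so 104 more Tuesdays after the first → 105.

105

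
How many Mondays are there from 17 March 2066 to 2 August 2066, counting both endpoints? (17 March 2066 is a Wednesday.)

17 March 2066 is a Wednesday; the first Monday on or after it is 22 March 2066 (5 days later).
From 22 March 2066 to 2 August 2066: 9 + 30 + 31 + 30 + 31 + 2 = 133 days (rest of March, April, May, June, July, August).
133 ÷ 7 = 19 full weeks with remainder 0, so 19 more Mondays after the first → 20.

20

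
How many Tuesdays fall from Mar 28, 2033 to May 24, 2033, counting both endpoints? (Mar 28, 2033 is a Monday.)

9

Mar 28, 2033 is a Monday; the first Tuesday on or after it is Mar 29, 2033 (1 day later).
From Mar 29, 2033 to May 24, 2033: 2 + 30 + 24 = 56 days (rest of Mar, Apr, May).
56 ÷ 7 = 8 full weeks with remainder 0, so 8 more Tuesdays after the first → 9.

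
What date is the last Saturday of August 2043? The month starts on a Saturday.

August 29, 2043

August 2043 begins on a Saturday, so the first Saturday is August 1.
August 2043 has 31 days. Adding weeks: 1, 8, 15, 22, 29 — the last one ≤ 31 is the 29th.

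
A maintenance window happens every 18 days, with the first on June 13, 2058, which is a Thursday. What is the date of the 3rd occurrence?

July 19, 2058

The 3rd occurrence is 2 intervals after the first: 2 × 18 = 36 days after June 13, 2058.
June has 30 days — 17 days to the end of June leaves 19.
19 days into July → July 19, 2058.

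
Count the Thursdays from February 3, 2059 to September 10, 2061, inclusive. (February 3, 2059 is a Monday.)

February 3, 2059 is a Monday; the first Thursday on or after it is February 6, 2059 (3 days later).
From February 6, 2059 to September 10, 2061: 328 + 366 + 253 = 947 days (rest of 2059, 2060, to September 10, 2061 in 2061).
947 ÷ 7 = 135 full weeks with remainder 2, so 135 more Thursdays after the first → 136.

136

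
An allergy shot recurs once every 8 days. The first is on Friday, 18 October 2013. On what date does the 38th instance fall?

10 August 2014

The 38th occurrence is 37 intervals after the first: 37 × 8 = 296 days after 18 October 2013.
October has 31 days — 13 days to the end of October leaves 283.
November has 30 days (253 left).
December has 31 days (222 left).
January has 31 days (191 left).
February has 28 days (163 left).
March has 31 days (132 left).
April has 30 days (102 left).
May has 31 days (71 left).
June has 30 days (41 left).
July has 31 days (10 left).
10 days into August → 10 August 2014.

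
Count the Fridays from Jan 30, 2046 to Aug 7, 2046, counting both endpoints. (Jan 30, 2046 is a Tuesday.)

Jan 30, 2046 is a Tuesday; the first Friday on or after it is Feb 2, 2046 (3 days later).
From Feb 2, 2046 to Aug 7, 2046: 26 + 31 + 30 + 31 + 30 + 31 + 7 = 186 days (rest of Feb, Mar, Apr, May, Jun, Jul, Aug).
186 ÷ 7 = 26 full weeks with remainder 4, so 26 more Fridays after the first → 27.

27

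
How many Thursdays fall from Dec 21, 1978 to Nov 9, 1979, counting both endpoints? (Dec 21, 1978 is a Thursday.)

Dec 21, 1978 is a Thursday; the first Thursday on or after it is Dec 21, 1978.
From Dec 21, 1978 to Nov 9, 1979: 10 + 313 = 323 days (rest of 1978, to Nov 9, 1979 in 1979).
323 ÷ 7 = 46 full weeks with remainder 1, so 46 more Thursdays after the first → 47.

47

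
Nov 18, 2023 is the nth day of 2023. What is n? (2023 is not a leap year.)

Days in months before Nov: 31 + 28 + 31 + 30 + 31 + 30 + 31 + 31 + 30 + 31 = 304.
Plus 18 days into Nov → day 322.

322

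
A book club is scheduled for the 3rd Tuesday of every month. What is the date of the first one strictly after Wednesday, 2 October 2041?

15 October 2041

October 2041 starts on a Tuesday; its first Tuesday is the 1st, so the 3rd Tuesday is the 15th — 15 October 2041.
15 October 2041 is after 2 October 2041, so that is the next one.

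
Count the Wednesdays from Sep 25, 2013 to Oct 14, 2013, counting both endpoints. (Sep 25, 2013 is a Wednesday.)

Sep 25, 2013 is a Wednesday; the first Wednesday on or after it is Sep 25, 2013.
From Sep 25, 2013 to Oct 14, 2013: 5 + 14 = 19 days (rest of Sep, Oct).
19 ÷ 7 = 2 full weeks with remainder 5, so 2 more Wednesdays after the first → 3.

3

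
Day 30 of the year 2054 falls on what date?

30 January 2054

30 into January → January 30.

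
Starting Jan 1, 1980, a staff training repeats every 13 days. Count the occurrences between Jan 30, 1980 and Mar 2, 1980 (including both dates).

2

Occurrences land 13·i days after Jan 1, 1980 for i = 0, 1, 2, …
Jan 30, 1980 is 29 days after the start; 29 ÷ 13 = 2 remainder 3; since the remainder is 3, round up to i = 3. First occurrence in the window: #4 on Feb 9, 1980 (3×13 = 39 days in).
Mar 2, 1980 is 61 days after the start; 61 ÷ 13 = 4 remainder 9. Last occurrence in the window: #5 on Feb 22, 1980.
Occurrences #4 through #5: 2 in total.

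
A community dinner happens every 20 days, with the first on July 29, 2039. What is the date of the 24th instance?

October 31, 2040

The 24th occurrence is 23 intervals after the first: 23 × 20 = 460 days after July 29, 2039.
July has 31 days — 2 days to the end of July leaves 458.
From end of July to end of 2039 is 153 days (305 left).
January has 31 days (274 left).
February has 29 days (245 left).
March has 31 days (214 left).
April has 30 days (184 left).
May has 31 days (153 left).
June has 30 days (123 left).
July has 31 days (92 left).
August has 31 days (61 left).
September has 30 days (31 left).
31 days into October → October 31, 2040.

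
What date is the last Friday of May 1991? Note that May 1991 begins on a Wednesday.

1991-05-31

May 1991 begins on a Wednesday, so the first Friday is May 3 (2 days later).
May 1991 has 31 days. Adding weeks: 3, 10, 17, 24, 31 — the last one ≤ 31 is the 31st.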